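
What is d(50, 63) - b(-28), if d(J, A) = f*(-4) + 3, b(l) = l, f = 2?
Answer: 23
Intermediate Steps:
d(J, A) = -5 (d(J, A) = 2*(-4) + 3 = -8 + 3 = -5)
d(50, 63) - b(-28) = -5 - 1*(-28) = -5 + 28 = 23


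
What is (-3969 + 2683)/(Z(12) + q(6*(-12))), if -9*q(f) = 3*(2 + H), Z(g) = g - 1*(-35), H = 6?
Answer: -3858/133 ≈ -29.008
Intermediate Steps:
Z(g) = 35 + g (Z(g) = g + 35 = 35 + g)
q(f) = -8/3 (q(f) = -(2 + 6)/3 = -8/3)
(-3969 + 2683)/(Z(12) + q(6*(-12))) = (-3969 + 2683)/((35 + 12) - 8/3) = -1286/(47 - 8/3) = -1286/133/3 = -1286*3/133 = -3858/133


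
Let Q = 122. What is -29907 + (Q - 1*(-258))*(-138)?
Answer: -82347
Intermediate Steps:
-29907 + (Q - 1*(-258))*(-138) = -29907 + (122 - 1*(-258))*(-138) = -29907 + (122 + 258)*(-138) = -29907 + 380*(-138) = -29907 - 52440 = -82347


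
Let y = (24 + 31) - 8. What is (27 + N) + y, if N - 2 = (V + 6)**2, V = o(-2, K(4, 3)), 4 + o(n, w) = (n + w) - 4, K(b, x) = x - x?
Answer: 92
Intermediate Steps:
K(b, x) = 0
o(n, w) = -8 + n + w (o(n, w) = -4 + ((n + w) - 4) = -4 + (-4 + n + w) = -8 + n + w)
y = 47 (y = 55 - 8 = 47)
V = -10 (V = -8 - 2 + 0 = -10)
N = 18 (N = 2 + (-10 + 6)**2 = 2 + (-4)**2 = 2 + 16 = 18)
(27 + N) + y = (27 + 18) + 47 = 45 + 47 = 92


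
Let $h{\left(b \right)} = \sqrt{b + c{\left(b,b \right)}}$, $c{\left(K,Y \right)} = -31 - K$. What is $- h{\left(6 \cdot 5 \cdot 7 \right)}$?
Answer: $- i \sqrt{31} \approx - 5.5678 i$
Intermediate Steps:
$h{\left(b \right)} = i \sqrt{31}$ ($h{\left(b \right)} = \sqrt{b - \left(31 + b\right)} = \sqrt{-31} = i \sqrt{31}$)
$- h{\left(6 \cdot 5 \cdot 7 \right)} = - i \sqrt{31}$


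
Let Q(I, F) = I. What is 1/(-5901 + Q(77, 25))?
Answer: -1/5824 ≈ -0.00017170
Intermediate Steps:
1/(-5901 + Q(77, 25)) = 1/(-5901 + 77) = 1/(-5824) = -1/5824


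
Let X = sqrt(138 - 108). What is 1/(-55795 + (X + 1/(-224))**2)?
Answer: -46798563775488/2609721908005393067 + 22478848*sqrt(30)/7829165724016179201 ≈ -1.7932e-5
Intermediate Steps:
X = sqrt(30) ≈ 5.4772
1/(-55795 + (X + 1/(-224))**2) = 1/(-55795 + (sqrt(30) + 1/(-224))**2) = 1/(-55795 + (sqrt(30) - 1/224)**2) = 1/(-55795 + (-1/224 + sqrt(30))**2)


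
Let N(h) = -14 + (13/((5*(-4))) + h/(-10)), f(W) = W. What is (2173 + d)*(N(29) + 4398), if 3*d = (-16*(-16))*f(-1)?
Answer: 182898389/20 ≈ 9.1449e+6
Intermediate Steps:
d = -256/3 (d = (-16*(-16)*(-1))/3 = (256*(-1))/3 = (⅓)*(-256) = -256/3 ≈ -85.333)
N(h) = -293/20 - h/10 (N(h) = -14 + (13/(-20) + h*(-⅒)) = -14 + (13*(-1/20) - h/10) = -14 + (-13/20 - h/10) = -293/20 - h/10)
(2173 + d)*(N(29) + 4398) = (2173 - 256/3)*((-293/20 - ⅒*29) + 4398) = 6263*((-293/20 - 29/10) + 4398)/3 = 6263*(-351/20 + 4398)/3 = (6263/3)*(87609/20) = 182898389/20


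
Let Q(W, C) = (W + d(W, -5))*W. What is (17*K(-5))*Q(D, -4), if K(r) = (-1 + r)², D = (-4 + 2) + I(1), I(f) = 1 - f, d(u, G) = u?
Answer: 4896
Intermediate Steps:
D = -2 (D = (-4 + 2) + (1 - 1*1) = -2 + (1 - 1) = -2 + 0 = -2)
Q(W, C) = 2*W² (Q(W, C) = (W + W)*W = (2*W)*W = 2*W²)
(17*K(-5))*Q(D, -4) = (17*(-1 - 5)²)*(2*(-2)²) = (17*(-6)²)*(2*4) = (17*36)*8 = 612*8 = 4896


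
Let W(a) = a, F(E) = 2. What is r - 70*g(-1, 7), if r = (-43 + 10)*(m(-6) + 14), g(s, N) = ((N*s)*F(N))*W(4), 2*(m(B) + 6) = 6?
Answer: 3557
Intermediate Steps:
m(B) = -3 (m(B) = -6 + (½)*6 = -6 + 3 = -3)
g(s, N) = 8*N*s (g(s, N) = ((N*s)*2)*4 = (2*N*s)*4 = 8*N*s)
r = -363 (r = (-43 + 10)*(-3 + 14) = -33*11 = -363)
r - 70*g(-1, 7) = -363 - 560*7*(-1) = -363 - 70*(-56) = -363 + 3920 = 3557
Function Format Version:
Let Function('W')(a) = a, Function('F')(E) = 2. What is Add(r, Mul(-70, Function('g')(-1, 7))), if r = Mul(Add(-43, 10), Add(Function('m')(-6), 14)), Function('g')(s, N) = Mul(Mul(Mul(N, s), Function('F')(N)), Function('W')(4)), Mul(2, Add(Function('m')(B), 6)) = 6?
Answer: 3557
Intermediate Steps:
Function('m')(B) = -3 (Function('m')(B) = Add(-6, Mul(Rational(1, 2), 6)) = Add(-6, 3) = -3)
Function('g')(s, N) = Mul(8, N, s) (Function('g')(s, N) = Mul(Mul(Mul(N, s), 2), 4) = Mul(Mul(2, N, s), 4) = Mul(8, N, s))
r = -363 (r = Mul(Add(-43, 10), Add(-3, 14)) = Mul(-33, 11) = -363)
Add(r, Mul(-70, Function('g')(-1, 7))) = Add(-363, Mul(-70, Mul(8, 7, -1))) = Add(-363, Mul(-70, -56)) = Add(-363, 3920) = 3557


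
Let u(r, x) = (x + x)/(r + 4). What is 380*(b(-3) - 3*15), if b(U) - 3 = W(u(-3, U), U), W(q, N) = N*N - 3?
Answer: -13680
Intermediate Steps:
u(r, x) = 2*x/(4 + r) (u(r, x) = (2*x)/(4 + r) = 2*x/(4 + r))
W(q, N) = -3 + N² (W(q, N) = N² - 3 = -3 + N²)
b(U) = U² (b(U) = 3 + (-3 + U²) = U²)
380*(b(-3) - 3*15) = 380*((-3)² - 3*15) = 380*(9 - 45) = 380*(-36) = -13680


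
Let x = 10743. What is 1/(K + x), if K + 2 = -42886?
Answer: -1/32145 ≈ -3.1109e-5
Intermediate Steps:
K = -42888 (K = -2 - 42886 = -42888)
1/(K + x) = 1/(-42888 + 10743) = 1/(-32145) = -1/32145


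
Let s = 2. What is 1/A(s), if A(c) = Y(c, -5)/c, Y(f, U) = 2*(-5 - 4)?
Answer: -⅑ ≈ -0.11111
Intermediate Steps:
Y(f, U) = -18 (Y(f, U) = 2*(-9) = -18)
A(c) = -18/c
1/A(s) = 1/(-18/2) = 1/(-18*½) = 1/(-9) = -⅑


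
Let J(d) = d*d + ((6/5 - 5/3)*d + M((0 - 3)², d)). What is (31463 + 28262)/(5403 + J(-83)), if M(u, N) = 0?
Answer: 895875/184961 ≈ 4.8436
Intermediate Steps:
J(d) = d² - 7*d/15 (J(d) = d*d + ((6/5 - 5/3)*d + 0) = d² + ((6*(⅕) - 5*⅓)*d + 0) = d² + ((6/5 - 5/3)*d + 0) = d² + (-7*d/15 + 0) = d² - 7*d/15)
(31463 + 28262)/(5403 + J(-83)) = (31463 + 28262)/(5403 + (1/15)*(-83)*(-7 + 15*(-83))) = 59725/(5403 + (1/15)*(-83)*(-7 - 1245)) = 59725/(5403 + (1/15)*(-83)*(-1252)) = 59725/(5403 + 103916/15) = 59725/(184961/15) = 59725*(15/184961) = 895875/184961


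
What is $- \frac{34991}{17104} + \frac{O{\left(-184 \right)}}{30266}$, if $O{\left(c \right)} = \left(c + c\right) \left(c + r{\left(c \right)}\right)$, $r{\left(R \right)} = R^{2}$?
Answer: $- \frac{106499882195}{258834832} \approx -411.46$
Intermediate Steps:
$O{\left(c \right)} = 2 c \left(c + c^{2}\right)$ ($O{\left(c \right)} = \left(c + c\right) \left(c + c^{2}\right) = 2 c \left(c + c^{2}\right)$)
$- \frac{34991}{17104} + \frac{O{\left(-184 \right)}}{30266} = - \frac{34991}{17104} + \frac{2 \left(-184\right)^{2} \left(1 - 184\right)}{30266} = \left(-34991\right) \frac{1}{17104} + 2 \cdot 33856 \left(-183\right) \frac{1}{30266} = - \frac{34991}{17104} - \frac{6195648}{15133} = - \frac{106499882195}{258834832}$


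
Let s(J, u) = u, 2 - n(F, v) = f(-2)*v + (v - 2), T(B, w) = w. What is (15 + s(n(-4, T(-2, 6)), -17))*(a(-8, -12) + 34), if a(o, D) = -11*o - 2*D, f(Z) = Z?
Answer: -292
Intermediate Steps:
n(F, v) = 4 + v (n(F, v) = 2 - (-2*v + (v - 2)) = 2 - (-2*v + (-2 + v)) = 2 - (-2 - v) = 2 + (2 + v) = 4 + v)
(15 + s(n(-4, T(-2, 6)), -17))*(a(-8, -12) + 34) = (15 - 17)*((-11*(-8) - 2*(-12)) + 34) = -2*((88 + 24) + 34) = -2*(112 + 34) = -2*146 = -292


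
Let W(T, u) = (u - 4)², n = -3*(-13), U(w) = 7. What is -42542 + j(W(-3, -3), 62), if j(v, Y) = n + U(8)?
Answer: -42496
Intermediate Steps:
n = 39
W(T, u) = (-4 + u)²
j(v, Y) = 46 (j(v, Y) = 39 + 7 = 46)
-42542 + j(W(-3, -3), 62) = -42542 + 46 = -42496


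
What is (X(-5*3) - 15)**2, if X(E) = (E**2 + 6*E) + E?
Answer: 11025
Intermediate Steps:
X(E) = E**2 + 7*E
(X(-5*3) - 15)**2 = ((-5*3)*(7 - 5*3) - 15)**2 = (-15*(7 - 15) - 15)**2 = (-15*(-8) - 15)**2 = (120 - 15)**2 = 105**2 = 11025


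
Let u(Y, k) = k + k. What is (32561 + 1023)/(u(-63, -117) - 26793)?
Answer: -33584/27027 ≈ -1.2426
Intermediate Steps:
u(Y, k) = 2*k
(32561 + 1023)/(u(-63, -117) - 26793) = (32561 + 1023)/(2*(-117) - 26793) = 33584/(-234 - 26793) = 33584/(-27027) = 33584*(-1/27027) = -33584/27027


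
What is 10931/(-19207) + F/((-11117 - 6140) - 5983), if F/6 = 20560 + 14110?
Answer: -212473829/22318534 ≈ -9.5201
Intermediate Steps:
F = 208020 (F = 6*(20560 + 14110) = 6*34670 = 208020)
10931/(-19207) + F/((-11117 - 6140) - 5983) = 10931/(-19207) + 208020/((-11117 - 6140) - 5983) = 10931*(-1/19207) + 208020/(-17257 - 5983) = -10931/19207 + 208020/(-23240) = -10931/19207 + 208020*(-1/23240) = -10931/19207 - 10401/1162 = -212473829/22318534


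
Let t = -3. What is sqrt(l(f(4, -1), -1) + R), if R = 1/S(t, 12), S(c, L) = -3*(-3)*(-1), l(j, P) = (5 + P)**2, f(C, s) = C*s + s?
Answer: sqrt(143)/3 ≈ 3.9861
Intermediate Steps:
f(C, s) = s + C*s
S(c, L) = -9 (S(c, L) = 9*(-1) = -9)
R = -1/9 (R = 1/(-9) = -1/9 ≈ -0.11111)
sqrt(l(f(4, -1), -1) + R) = sqrt((5 - 1)**2 - 1/9) = sqrt(4**2 - 1/9) = sqrt(16 - 1/9) = sqrt(143/9) = sqrt(143)/3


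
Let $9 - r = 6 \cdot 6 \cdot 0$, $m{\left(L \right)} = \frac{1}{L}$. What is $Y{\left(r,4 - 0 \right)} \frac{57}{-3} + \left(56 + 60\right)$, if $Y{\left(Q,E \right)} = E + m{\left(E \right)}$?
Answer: $\frac{141}{4} \approx 35.25$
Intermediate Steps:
$r = 9$ ($r = 9 - 6 \cdot 6 \cdot 0 = 9 - 36 \cdot 0 = 9 - 0 = 9 + 0 = 9$)
$Y{\left(Q,E \right)} = E + \frac{1}{E}$
$Y{\left(r,4 - 0 \right)} \frac{57}{-3} + \left(56 + 60\right) = \left(\left(4 - 0\right) + \frac{1}{4 - 0}\right) \frac{57}{-3} + \left(56 + 60\right) = \left(\left(4 + 0\right) + \frac{1}{4 + 0}\right) 57 \left(- \frac{1}{3}\right) + 116 = \left(4 + \frac{1}{4}\right) \left(-19\right) + 116 = \frac{17}{4} \left(-19\right) + 116 = - \frac{323}{4} + 116 = \frac{141}{4}$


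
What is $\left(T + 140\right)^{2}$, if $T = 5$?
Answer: $21025$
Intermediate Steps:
$\left(T + 140\right)^{2} = \left(5 + 140\right)^{2} = 145^{2} = 21025$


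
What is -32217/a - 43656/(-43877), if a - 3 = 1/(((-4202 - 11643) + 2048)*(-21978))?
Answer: -25211906970065250/2347913500819 ≈ -10738.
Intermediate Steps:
a = 909691399/303230466 (a = 3 + 1/(((-4202 - 11643) + 2048)*(-21978)) = 3 - 1/21978/(-15845 + 2048) = 3 - 1/21978/(-13797) = 3 - 1/13797*(-1/21978) = 3 + 1/303230466 = 909691399/303230466 ≈ 3.0000)
-32217/a - 43656/(-43877) = -32217/909691399/303230466 - 43656/(-43877) = -32217*303230466/909691399 - 43656*(-1/43877) = -9769175923122/909691399 + 2568/2581 = -25211906970065250/2347913500819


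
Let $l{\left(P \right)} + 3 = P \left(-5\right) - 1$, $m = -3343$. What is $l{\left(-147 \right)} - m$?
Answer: $4074$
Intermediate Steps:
$l{\left(P \right)} = -4 - 5 P$ ($l{\left(P \right)} = -3 + \left(P \left(-5\right) - 1\right) = -3 - \left(1 + 5 P\right) = -4 - 5 P$)
$l{\left(-147 \right)} - m = \left(-4 - -735\right) - -3343 = \left(-4 + 735\right) + 3343 = 731 + 3343 = 4074$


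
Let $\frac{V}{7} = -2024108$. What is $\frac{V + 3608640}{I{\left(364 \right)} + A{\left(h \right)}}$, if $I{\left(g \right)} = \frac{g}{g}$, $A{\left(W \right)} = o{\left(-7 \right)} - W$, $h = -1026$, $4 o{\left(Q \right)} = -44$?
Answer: $- \frac{2640029}{254} \approx -10394.0$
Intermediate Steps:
$o{\left(Q \right)} = -11$ ($o{\left(Q \right)} = \frac{1}{4} \left(-44\right) = -11$)
$V = -14168756$ ($V = 7 \left(-2024108\right) = -14168756$)
$A{\left(W \right)} = -11 - W$
$I{\left(g \right)} = 1$
$\frac{V + 3608640}{I{\left(364 \right)} + A{\left(h \right)}} = \frac{-14168756 + 3608640}{1 - -1015} = - \frac{10560116}{1 + \left(-11 + 1026\right)} = - \frac{10560116}{1 + 1015} = - \frac{10560116}{1016} = \left(-10560116\right) \frac{1}{1016} = - \frac{2640029}{254}$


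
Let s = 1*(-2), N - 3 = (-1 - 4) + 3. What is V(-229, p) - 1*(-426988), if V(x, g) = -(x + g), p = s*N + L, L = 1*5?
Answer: 427214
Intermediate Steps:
N = 1 (N = 3 + ((-1 - 4) + 3) = 3 + (-5 + 3) = 3 - 2 = 1)
s = -2
L = 5
p = 3 (p = -2*1 + 5 = -2 + 5 = 3)
V(x, g) = -g - x (V(x, g) = -(g + x) = -g - x)
V(-229, p) - 1*(-426988) = (-1*3 - 1*(-229)) - 1*(-426988) = (-3 + 229) + 426988 = 226 + 426988 = 427214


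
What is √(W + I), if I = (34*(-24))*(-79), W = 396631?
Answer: √461095 ≈ 679.04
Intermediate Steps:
I = 64464 (I = -816*(-79) = 64464)
√(W + I) = √(396631 + 64464) = √461095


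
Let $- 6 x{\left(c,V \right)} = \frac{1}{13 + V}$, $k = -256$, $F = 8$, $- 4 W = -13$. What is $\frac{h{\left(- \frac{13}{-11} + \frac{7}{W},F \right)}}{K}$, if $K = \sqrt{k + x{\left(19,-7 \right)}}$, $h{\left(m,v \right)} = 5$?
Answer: $- \frac{30 i \sqrt{9217}}{9217} \approx - 0.31248 i$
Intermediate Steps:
$W = \frac{13}{4}$ ($W = \left(- \frac{1}{4}\right) \left(-13\right) = \frac{13}{4} \approx 3.25$)
$x{\left(c,V \right)} = - \frac{1}{6 \left(13 + V\right)}$
$K = \frac{i \sqrt{9217}}{6}$ ($K = \sqrt{-256 - \frac{1}{78 + 6 \left(-7\right)}} = \sqrt{-256 - \frac{1}{78 - 42}} = \sqrt{-256 - \frac{1}{36}} = \sqrt{- \frac{9217}{36}} = \frac{i \sqrt{9217}}{6} \approx 16.001 i$)
$\frac{h{\left(- \frac{13}{-11} + \frac{7}{W},F \right)}}{K} = \frac{5}{\frac{1}{6} i \sqrt{9217}} = 5 \left(- \frac{6 i \sqrt{9217}}{9217}\right) = - \frac{30 i \sqrt{9217}}{9217}$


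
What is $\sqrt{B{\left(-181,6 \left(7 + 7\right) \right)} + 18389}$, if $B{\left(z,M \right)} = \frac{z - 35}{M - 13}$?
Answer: $\frac{\sqrt{92683613}}{71} \approx 135.59$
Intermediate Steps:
$B{\left(z,M \right)} = \frac{-35 + z}{-13 + M}$
$\sqrt{B{\left(-181,6 \left(7 + 7\right) \right)} + 18389} = \sqrt{\frac{-35 - 181}{-13 + 6 \left(7 + 7\right)} + 18389} = \sqrt{\frac{1}{-13 + 6 \cdot 14} \left(-216\right) + 18389} = \sqrt{\frac{1}{-13 + 84} \left(-216\right) + 18389} = \sqrt{\frac{1}{71} \left(-216\right) + 18389} = \sqrt{- \frac{216}{71} + 18389} = \sqrt{\frac{1305403}{71}} = \frac{\sqrt{92683613}}{71}$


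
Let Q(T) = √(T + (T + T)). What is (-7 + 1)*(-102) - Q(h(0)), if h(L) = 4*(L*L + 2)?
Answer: 612 - 2*√6 ≈ 607.10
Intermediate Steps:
h(L) = 8 + 4*L² (h(L) = 4*(L² + 2) = 4*(2 + L²) = 8 + 4*L²)
Q(T) = √3*√T (Q(T) = √(T + 2*T) = √(3*T) = √3*√T)
(-7 + 1)*(-102) - Q(h(0)) = (-7 + 1)*(-102) - √3*√(8 + 4*0²) = -6*(-102) - √3*√(8 + 4*0) = 612 - √3*√(8 + 0) = 612 - √3*√8 = 612 - √3*2*√2 = 612 - 2*√6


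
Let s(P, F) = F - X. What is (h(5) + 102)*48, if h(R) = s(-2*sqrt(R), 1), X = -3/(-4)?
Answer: 4908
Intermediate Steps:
X = 3/4 (X = -3*(-1/4) = 3/4 ≈ 0.75000)
s(P, F) = -3/4 + F (s(P, F) = F - 1*3/4 = F - 3/4 = -3/4 + F)
h(R) = 1/4 (h(R) = -3/4 + 1 = 1/4)
(h(5) + 102)*48 = (1/4 + 102)*48 = (409/4)*48 = 4908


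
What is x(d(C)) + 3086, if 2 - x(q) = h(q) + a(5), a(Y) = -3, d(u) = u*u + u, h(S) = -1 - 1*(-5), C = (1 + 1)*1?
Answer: 3087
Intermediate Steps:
C = 2 (C = 2*1 = 2)
h(S) = 4 (h(S) = -1 + 5 = 4)
d(u) = u + u**2 (d(u) = u**2 + u = u + u**2)
x(q) = 1 (x(q) = 2 - (4 - 3) = 2 - 1*1 = 2 - 1 = 1)
x(d(C)) + 3086 = 1 + 3086 = 3087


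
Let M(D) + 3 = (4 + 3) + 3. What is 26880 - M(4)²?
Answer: 26831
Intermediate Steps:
M(D) = 7 (M(D) = -3 + ((4 + 3) + 3) = -3 + (7 + 3) = -3 + 10 = 7)
26880 - M(4)² = 26880 - 1*7² = 26880 - 1*49 = 26880 - 49 = 26831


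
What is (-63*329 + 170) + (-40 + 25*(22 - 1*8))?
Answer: -20247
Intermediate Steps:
(-63*329 + 170) + (-40 + 25*(22 - 1*8)) = (-20727 + 170) + (-40 + 25*(22 - 8)) = -20557 + (-40 + 25*14) = -20557 + (-40 + 350) = -20557 + 310 = -20247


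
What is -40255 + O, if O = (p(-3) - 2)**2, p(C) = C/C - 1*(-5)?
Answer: -40239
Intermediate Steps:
p(C) = 6 (p(C) = 1 + 5 = 6)
O = 16 (O = (6 - 2)**2 = 4**2 = 16)
-40255 + O = -40255 + 16 = -40239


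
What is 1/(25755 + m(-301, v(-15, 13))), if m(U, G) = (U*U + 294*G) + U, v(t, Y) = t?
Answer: 1/111645 ≈ 8.9570e-6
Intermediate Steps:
m(U, G) = U + U² + 294*G (m(U, G) = (U² + 294*G) + U = U + U² + 294*G)
1/(25755 + m(-301, v(-15, 13))) = 1/(25755 + (-301 + (-301)² + 294*(-15))) = 1/(25755 + (-301 + 90601 - 4410)) = 1/(25755 + 85890) = 1/111645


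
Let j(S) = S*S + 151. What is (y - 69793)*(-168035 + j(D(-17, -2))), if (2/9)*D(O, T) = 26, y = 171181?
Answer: -15633522660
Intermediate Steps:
D(O, T) = 117 (D(O, T) = (9/2)*26 = 117)
j(S) = 151 + S**2 (j(S) = S**2 + 151 = 151 + S**2)
(y - 69793)*(-168035 + j(D(-17, -2))) = (171181 - 69793)*(-168035 + (151 + 117**2)) = 101388*(-168035 + (151 + 13689)) = 101388*(-168035 + 13840) = 101388*(-154195) = -15633522660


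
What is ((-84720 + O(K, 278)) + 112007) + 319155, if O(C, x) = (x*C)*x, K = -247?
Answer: -18742706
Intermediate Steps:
O(C, x) = C*x² (O(C, x) = (C*x)*x = C*x²)
((-84720 + O(K, 278)) + 112007) + 319155 = ((-84720 - 247*278²) + 112007) + 319155 = ((-84720 - 247*77284) + 112007) + 319155 = ((-84720 - 19089148) + 112007) + 319155 = (-19173868 + 112007) + 319155 = -19061861 + 319155 = -18742706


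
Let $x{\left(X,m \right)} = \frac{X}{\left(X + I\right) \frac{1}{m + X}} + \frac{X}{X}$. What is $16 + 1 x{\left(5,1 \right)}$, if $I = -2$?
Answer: $27$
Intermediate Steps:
$x{\left(X,m \right)} = 1 + \frac{X \left(X + m\right)}{-2 + X}$ ($x{\left(X,m \right)} = \frac{X}{\left(X - 2\right) \frac{1}{m + X}} + \frac{X}{X} = \frac{X}{\left(-2 + X\right) \frac{1}{X + m}} + 1 = \frac{X}{\frac{1}{X + m} \left(-2 + X\right)} + 1 = X \frac{X + m}{-2 + X} + 1 = \frac{X \left(X + m\right)}{-2 + X} + 1 = 1 + \frac{X \left(X + m\right)}{-2 + X}$)
$16 + 1 x{\left(5,1 \right)} = 16 + 1 \frac{-2 + 5 + 5^{2} + 5 \cdot 1}{-2 + 5} = 16 + 1 \frac{-2 + 5 + 25 + 5}{3} = 16 + 1 \cdot \frac{1}{3} \cdot 33 = 16 + 1 \cdot 11 = 16 + 11 = 27$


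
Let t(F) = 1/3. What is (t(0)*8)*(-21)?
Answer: -56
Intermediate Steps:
t(F) = ⅓
(t(0)*8)*(-21) = ((⅓)*8)*(-21) = (8/3)*(-21) = -56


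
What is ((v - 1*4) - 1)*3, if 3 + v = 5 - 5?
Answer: -24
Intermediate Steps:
v = -3 (v = -3 + (5 - 5) = -3 + 0 = -3)
((v - 1*4) - 1)*3 = ((-3 - 1*4) - 1)*3 = ((-3 - 4) - 1)*3 = (-7 - 1)*3 = -8*3 = -24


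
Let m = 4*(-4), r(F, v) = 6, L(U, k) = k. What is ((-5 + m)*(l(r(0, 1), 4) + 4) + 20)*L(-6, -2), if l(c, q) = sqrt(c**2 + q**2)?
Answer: 128 + 84*sqrt(13) ≈ 430.87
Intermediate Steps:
m = -16
((-5 + m)*(l(r(0, 1), 4) + 4) + 20)*L(-6, -2) = ((-5 - 16)*(sqrt(6**2 + 4**2) + 4) + 20)*(-2) = (-21*(sqrt(36 + 16) + 4) + 20)*(-2) = (-21*(sqrt(52) + 4) + 20)*(-2) = (-21*(2*sqrt(13) + 4) + 20)*(-2) = (-21*(4 + 2*sqrt(13)) + 20)*(-2) = ((-84 - 42*sqrt(13)) + 20)*(-2) = (-64 - 42*sqrt(13))*(-2) = 128 + 84*sqrt(13)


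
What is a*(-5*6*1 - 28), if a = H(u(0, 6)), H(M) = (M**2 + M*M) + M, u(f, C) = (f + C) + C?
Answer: -17400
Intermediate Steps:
u(f, C) = f + 2*C (u(f, C) = (C + f) + C = f + 2*C)
H(M) = M + 2*M**2 (H(M) = (M**2 + M**2) + M = 2*M**2 + M = M + 2*M**2)
a = 300 (a = (0 + 2*6)*(1 + 2*(0 + 2*6)) = (0 + 12)*(1 + 2*(0 + 12)) = 12*(1 + 2*12) = 12*(1 + 24) = 12*25 = 300)
a*(-5*6*1 - 28) = 300*(-5*6*1 - 28) = 300*(-30*1 - 28) = 300*(-30 - 28) = 300*(-58) = -17400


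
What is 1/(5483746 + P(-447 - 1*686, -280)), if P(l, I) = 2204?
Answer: 1/5485950 ≈ 1.8228e-7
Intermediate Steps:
1/(5483746 + P(-447 - 1*686, -280)) = 1/(5483746 + 2204) = 1/5485950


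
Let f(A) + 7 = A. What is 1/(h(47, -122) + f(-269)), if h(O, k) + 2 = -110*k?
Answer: 1/13142 ≈ 7.6092e-5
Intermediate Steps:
h(O, k) = -2 - 110*k
f(A) = -7 + A
1/(h(47, -122) + f(-269)) = 1/((-2 - 110*(-122)) + (-7 - 269)) = 1/((-2 + 13420) - 276) = 1/(13418 - 276) = 1/13142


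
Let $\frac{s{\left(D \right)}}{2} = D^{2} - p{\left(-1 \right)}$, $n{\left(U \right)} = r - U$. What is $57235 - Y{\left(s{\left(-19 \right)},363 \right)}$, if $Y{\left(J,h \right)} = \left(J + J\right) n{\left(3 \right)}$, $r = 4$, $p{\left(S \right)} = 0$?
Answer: $55791$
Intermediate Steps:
$n{\left(U \right)} = 4 - U$
$s{\left(D \right)} = 2 D^{2}$ ($s{\left(D \right)} = 2 \left(D^{2} - 0\right) = 2 \left(D^{2} + 0\right) = 2 D^{2}$)
$Y{\left(J,h \right)} = 2 J$ ($Y{\left(J,h \right)} = \left(J + J\right) \left(4 - 3\right) = 2 J \left(4 - 3\right) = 2 J 1 = 2 J$)
$57235 - Y{\left(s{\left(-19 \right)},363 \right)} = 57235 - 2 \cdot 2 \left(-19\right)^{2} = 57235 - 2 \cdot 2 \cdot 361 = 57235 - 2 \cdot 722 = 57235 - 1444 = 55791$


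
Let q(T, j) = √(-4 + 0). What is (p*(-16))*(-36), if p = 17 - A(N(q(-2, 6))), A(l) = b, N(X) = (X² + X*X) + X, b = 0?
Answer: 9792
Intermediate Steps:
q(T, j) = 2*I (q(T, j) = √(-4) = 2*I)
N(X) = X + 2*X² (N(X) = (X² + X²) + X = 2*X² + X = X + 2*X²)
A(l) = 0
p = 17 (p = 17 - 1*0 = 17 + 0 = 17)
(p*(-16))*(-36) = (17*(-16))*(-36) = -272*(-36) = 9792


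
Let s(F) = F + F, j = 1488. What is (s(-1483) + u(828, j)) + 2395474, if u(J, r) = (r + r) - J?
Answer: 2394656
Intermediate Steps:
s(F) = 2*F
u(J, r) = -J + 2*r (u(J, r) = 2*r - J = -J + 2*r)
(s(-1483) + u(828, j)) + 2395474 = (2*(-1483) + (-1*828 + 2*1488)) + 2395474 = (-2966 + (-828 + 2976)) + 2395474 = (-2966 + 2148) + 2395474 = -818 + 2395474 = 2394656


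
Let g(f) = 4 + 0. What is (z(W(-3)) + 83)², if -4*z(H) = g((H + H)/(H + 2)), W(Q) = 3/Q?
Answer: 6724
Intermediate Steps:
g(f) = 4
z(H) = -1 (z(H) = -¼*4 = -1)
(z(W(-3)) + 83)² = (-1 + 83)² = 82² = 6724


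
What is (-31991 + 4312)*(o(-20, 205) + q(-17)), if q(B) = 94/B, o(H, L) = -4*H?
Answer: -35041614/17 ≈ -2.0613e+6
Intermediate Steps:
(-31991 + 4312)*(o(-20, 205) + q(-17)) = (-31991 + 4312)*(-4*(-20) + 94/(-17)) = -27679*(80 + 94*(-1/17)) = -27679*(80 - 94/17) = -27679*1266/17 = -35041614/17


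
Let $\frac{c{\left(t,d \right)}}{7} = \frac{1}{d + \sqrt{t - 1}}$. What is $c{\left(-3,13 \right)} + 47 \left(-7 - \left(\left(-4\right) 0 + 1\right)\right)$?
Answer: $- \frac{64957}{173} - \frac{14 i}{173} \approx -375.47 - 0.080925 i$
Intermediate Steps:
$c{\left(t,d \right)} = \frac{7}{d + \sqrt{-1 + t}}$ ($c{\left(t,d \right)} = \frac{7}{d + \sqrt{t - 1}} = \frac{7}{d + \sqrt{-1 + t}}$)
$c{\left(-3,13 \right)} + 47 \left(-7 - \left(\left(-4\right) 0 + 1\right)\right) = \frac{7}{13 + \sqrt{-1 - 3}} + 47 \left(-7 - \left(\left(-4\right) 0 + 1\right)\right) = \frac{7}{13 + \sqrt{-4}} + 47 \left(-7 - \left(0 + 1\right)\right) = \frac{7}{13 + 2 i} + 47 \left(-7 - 1\right) = 7 \frac{13 - 2 i}{173} + 47 \left(-7 - 1\right) = \frac{7 \left(13 - 2 i\right)}{173} + 47 \left(-8\right) = \frac{7 \left(13 - 2 i\right)}{173} - 376 = -376 + \frac{7 \left(13 - 2 i\right)}{173}$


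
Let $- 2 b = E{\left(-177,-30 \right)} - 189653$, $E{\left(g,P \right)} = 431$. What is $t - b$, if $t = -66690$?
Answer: $-161301$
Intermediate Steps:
$b = 94611$ ($b = - \frac{431 - 189653}{2} = \left(- \frac{1}{2}\right) \left(-189222\right) = 94611$)
$t - b = -66690 - 94611 = -161301$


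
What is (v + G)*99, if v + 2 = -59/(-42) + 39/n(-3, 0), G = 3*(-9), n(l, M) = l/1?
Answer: -56265/14 ≈ -4018.9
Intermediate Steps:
n(l, M) = l (n(l, M) = l*1 = l)
G = -27
v = -571/42 (v = -2 + (-59/(-42) + 39/(-3)) = -2 + (-59*(-1/42) + 39*(-⅓)) = -2 + (59/42 - 13) = -2 - 487/42 = -571/42 ≈ -13.595)
(v + G)*99 = (-571/42 - 27)*99 = -1705/42*99 = -56265/14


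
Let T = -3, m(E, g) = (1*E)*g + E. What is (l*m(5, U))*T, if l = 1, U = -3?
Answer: 30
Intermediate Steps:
m(E, g) = E + E*g (m(E, g) = E*g + E = E + E*g)
(l*m(5, U))*T = (1*(5*(1 - 3)))*(-3) = (1*(5*(-2)))*(-3) = (1*(-10))*(-3) = -10*(-3) = 30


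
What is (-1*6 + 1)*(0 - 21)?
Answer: 105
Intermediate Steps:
(-1*6 + 1)*(0 - 21) = (-6 + 1)*(-21) = -5*(-21) = 105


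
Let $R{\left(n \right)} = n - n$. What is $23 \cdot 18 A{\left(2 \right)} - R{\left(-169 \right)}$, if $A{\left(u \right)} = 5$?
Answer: $2070$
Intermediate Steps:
$R{\left(n \right)} = 0$
$23 \cdot 18 A{\left(2 \right)} - R{\left(-169 \right)} = 23 \cdot 18 \cdot 5 - 0 = 414 \cdot 5 + 0 = 2070 + 0 = 2070$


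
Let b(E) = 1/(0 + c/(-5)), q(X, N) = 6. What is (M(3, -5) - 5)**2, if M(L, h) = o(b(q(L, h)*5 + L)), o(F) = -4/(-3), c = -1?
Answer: 121/9 ≈ 13.444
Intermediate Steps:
b(E) = 5 (b(E) = 1/(0 - 1/(-5)) = 1/(0 - 1*(-1/5)) = 1/(0 + 1/5) = 1/(1/5) = 5)
o(F) = 4/3 (o(F) = -4*(-1/3) = 4/3)
M(L, h) = 4/3
(M(3, -5) - 5)**2 = (4/3 - 5)**2 = (-11/3)**2 = 121/9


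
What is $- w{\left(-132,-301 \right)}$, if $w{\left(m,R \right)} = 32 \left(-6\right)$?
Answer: $192$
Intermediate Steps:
$w{\left(m,R \right)} = -192$
$- w{\left(-132,-301 \right)} = \left(-1\right) \left(-192\right) = 192$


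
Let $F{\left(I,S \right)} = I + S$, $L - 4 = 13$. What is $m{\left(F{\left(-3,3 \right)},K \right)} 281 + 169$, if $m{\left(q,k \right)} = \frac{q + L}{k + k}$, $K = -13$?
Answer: $- \frac{383}{26} \approx -14.731$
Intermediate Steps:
$L = 17$ ($L = 4 + 13 = 17$)
$m{\left(q,k \right)} = \frac{17 + q}{2 k}$ ($m{\left(q,k \right)} = \frac{q + 17}{k + k} = \frac{17 + q}{2 k}$)
$m{\left(F{\left(-3,3 \right)},K \right)} 281 + 169 = \frac{17 + \left(-3 + 3\right)}{2 \left(-13\right)} 281 + 169 = \frac{1}{2} \left(- \frac{1}{13}\right) \left(17 + 0\right) 281 + 169 = \frac{1}{2} \left(- \frac{1}{13}\right) 17 \cdot 281 + 169 = \left(- \frac{17}{26}\right) 281 + 169 = - \frac{4777}{26} + 169 = - \frac{383}{26}$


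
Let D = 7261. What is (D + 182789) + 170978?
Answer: 361028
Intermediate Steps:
(D + 182789) + 170978 = (7261 + 182789) + 170978 = 190050 + 170978 = 361028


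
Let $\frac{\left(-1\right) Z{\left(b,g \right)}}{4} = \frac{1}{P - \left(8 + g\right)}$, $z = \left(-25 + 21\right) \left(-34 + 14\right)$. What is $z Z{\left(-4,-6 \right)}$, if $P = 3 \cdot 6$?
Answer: $-20$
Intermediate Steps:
$P = 18$
$z = 80$ ($z = \left(-4\right) \left(-20\right) = 80$)
$Z{\left(b,g \right)} = - \frac{4}{10 - g}$ ($Z{\left(b,g \right)} = - \frac{4}{18 - \left(8 + g\right)} = - \frac{4}{10 - g}$)
$z Z{\left(-4,-6 \right)} = 80 \frac{4}{-10 - 6} = 80 \frac{4}{-16} = 80 \cdot 4 \left(- \frac{1}{16}\right) = 80 \left(- \frac{1}{4}\right) = -20$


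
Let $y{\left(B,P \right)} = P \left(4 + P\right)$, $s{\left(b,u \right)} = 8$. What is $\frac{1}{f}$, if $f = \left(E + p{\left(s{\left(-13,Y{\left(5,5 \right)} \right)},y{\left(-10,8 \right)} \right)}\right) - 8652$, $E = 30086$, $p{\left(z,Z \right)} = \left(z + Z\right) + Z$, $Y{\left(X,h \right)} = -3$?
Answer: $\frac{1}{21634} \approx 4.6224 \cdot 10^{-5}$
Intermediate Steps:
$p{\left(z,Z \right)} = z + 2 Z$ ($p{\left(z,Z \right)} = \left(Z + z\right) + Z = z + 2 Z$)
$f = 21634$ ($f = \left(30086 + \left(8 + 2 \cdot 8 \left(4 + 8\right)\right)\right) - 8652 = \left(30086 + \left(8 + 2 \cdot 8 \cdot 12\right)\right) - 8652 = \left(30086 + \left(8 + 2 \cdot 96\right)\right) - 8652 = \left(30086 + \left(8 + 192\right)\right) - 8652 = \left(30086 + 200\right) - 8652 = 30286 - 8652 = 21634$)
$\frac{1}{f} = \frac{1}{21634}$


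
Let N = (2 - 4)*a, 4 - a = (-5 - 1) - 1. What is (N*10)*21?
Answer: -4620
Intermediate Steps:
a = 11 (a = 4 - ((-5 - 1) - 1) = 4 - (-6 - 1) = 4 - 1*(-7) = 4 + 7 = 11)
N = -22 (N = (2 - 4)*11 = -2*11 = -22)
(N*10)*21 = -22*10*21 = -220*21 = -4620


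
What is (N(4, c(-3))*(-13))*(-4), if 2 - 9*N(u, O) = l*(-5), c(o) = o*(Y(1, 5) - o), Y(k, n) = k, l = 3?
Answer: 884/9 ≈ 98.222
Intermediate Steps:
c(o) = o*(1 - o)
N(u, O) = 17/9 (N(u, O) = 2/9 - (-5)/3 = 2/9 - 1/9*(-15) = 2/9 + 5/3 = 17/9)
(N(4, c(-3))*(-13))*(-4) = ((17/9)*(-13))*(-4) = -221/9*(-4) = 884/9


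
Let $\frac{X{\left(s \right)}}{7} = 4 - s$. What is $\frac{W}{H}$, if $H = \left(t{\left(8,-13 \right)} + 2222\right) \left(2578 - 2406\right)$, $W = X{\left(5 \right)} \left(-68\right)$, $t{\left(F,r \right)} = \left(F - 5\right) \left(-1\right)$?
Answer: $\frac{17}{13631} \approx 0.0012472$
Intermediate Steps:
$X{\left(s \right)} = 28 - 7 s$ ($X{\left(s \right)} = 7 \left(4 - s\right) = 28 - 7 s$)
$t{\left(F,r \right)} = 5 - F$ ($t{\left(F,r \right)} = \left(-5 + F\right) \left(-1\right) = 5 - F$)
$W = 476$ ($W = \left(28 - 35\right) \left(-68\right) = \left(-7\right) \left(-68\right) = 476$)
$H = 381668$ ($H = \left(\left(5 - 8\right) + 2222\right) \left(2578 - 2406\right) = \left(\left(5 - 8\right) + 2222\right) 172 = \left(-3 + 2222\right) 172 = 2219 \cdot 172 = 381668$)
$\frac{W}{H} = \frac{476}{381668} = 476 \cdot \frac{1}{381668} = \frac{17}{13631}$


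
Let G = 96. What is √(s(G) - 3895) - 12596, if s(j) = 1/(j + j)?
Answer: -12596 + I*√2243517/24 ≈ -12596.0 + 62.41*I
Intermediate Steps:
s(j) = 1/(2*j)
√(s(G) - 3895) - 12596 = √((½)/96 - 3895) - 12596 = √((½)*(1/96) - 3895) - 12596 = √(1/192 - 3895) - 12596 = √(-747839/192) - 12596 = I*√2243517/24 - 12596 = -12596 + I*√2243517/24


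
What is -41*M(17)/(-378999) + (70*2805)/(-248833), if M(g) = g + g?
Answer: -74069580448/94307458167 ≈ -0.78541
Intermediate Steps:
M(g) = 2*g
-41*M(17)/(-378999) + (70*2805)/(-248833) = -82*17/(-378999) + (70*2805)/(-248833) = -41*34*(-1/378999) + 196350*(-1/248833) = -1394*(-1/378999) - 196350/248833 = 1394/378999 - 196350/248833 = -74069580448/94307458167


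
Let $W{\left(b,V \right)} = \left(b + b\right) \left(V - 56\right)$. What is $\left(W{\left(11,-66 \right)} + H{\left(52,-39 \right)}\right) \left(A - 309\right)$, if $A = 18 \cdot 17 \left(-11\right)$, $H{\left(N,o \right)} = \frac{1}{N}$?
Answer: $\frac{512908725}{52} \approx 9.8636 \cdot 10^{6}$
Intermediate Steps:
$W{\left(b,V \right)} = 2 b \left(-56 + V\right)$
$A = -3366$ ($A = 306 \left(-11\right) = -3366$)
$\left(W{\left(11,-66 \right)} + H{\left(52,-39 \right)}\right) \left(A - 309\right) = \left(2 \cdot 11 \left(-56 - 66\right) + \frac{1}{52}\right) \left(-3366 - 309\right) = \left(2 \cdot 11 \left(-122\right) + \frac{1}{52}\right) \left(-3675\right) = \left(-2684 + \frac{1}{52}\right) \left(-3675\right) = \left(- \frac{139567}{52}\right) \left(-3675\right) = \frac{512908725}{52}$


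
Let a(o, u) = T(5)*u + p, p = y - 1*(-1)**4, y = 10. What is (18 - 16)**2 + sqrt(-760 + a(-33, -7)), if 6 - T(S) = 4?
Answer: 4 + 3*I*sqrt(85) ≈ 4.0 + 27.659*I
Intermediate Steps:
T(S) = 2 (T(S) = 6 - 1*4 = 6 - 4 = 2)
p = 9 (p = 10 - 1*(-1)**4 = 10 - 1*1 = 10 - 1 = 9)
a(o, u) = 9 + 2*u (a(o, u) = 2*u + 9 = 9 + 2*u)
(18 - 16)**2 + sqrt(-760 + a(-33, -7)) = (18 - 16)**2 + sqrt(-760 + (9 + 2*(-7))) = 2**2 + sqrt(-760 + (9 - 14)) = 4 + sqrt(-760 - 5) = 4 + sqrt(-765) = 4 + 3*I*sqrt(85)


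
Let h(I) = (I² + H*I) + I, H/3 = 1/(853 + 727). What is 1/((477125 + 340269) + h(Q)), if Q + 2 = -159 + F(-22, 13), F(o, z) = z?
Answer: 395/331464139 ≈ 1.1917e-6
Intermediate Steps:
H = 3/1580 (H = 3/(853 + 727) = 3/1580 ≈ 0.0018987)
Q = -148 (Q = -2 + (-159 + 13) = -2 - 146 = -148)
h(I) = I² + 1583*I/1580 (h(I) = (I² + 3*I/1580) + I = I² + 1583*I/1580)
1/((477125 + 340269) + h(Q)) = 1/((477125 + 340269) + (1/1580)*(-148)*(1583 + 1580*(-148))) = 1/(817394 + (1/1580)*(-148)*(1583 - 233840)) = 1/(817394 + (1/1580)*(-148)*(-232257)) = 1/(817394 + 8593509/395) = 1/(331464139/395) = 395/331464139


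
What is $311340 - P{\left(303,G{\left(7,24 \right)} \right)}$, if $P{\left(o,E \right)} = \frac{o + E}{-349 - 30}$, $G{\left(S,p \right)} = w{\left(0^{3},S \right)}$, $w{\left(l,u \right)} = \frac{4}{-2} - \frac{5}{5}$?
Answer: $\frac{117998160}{379} \approx 3.1134 \cdot 10^{5}$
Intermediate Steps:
$w{\left(l,u \right)} = -3$ ($w{\left(l,u \right)} = 4 \left(- \frac{1}{2}\right) - 1 = -2 - 1 = -3$)
$G{\left(S,p \right)} = -3$
$P{\left(o,E \right)} = - \frac{E}{379} - \frac{o}{379}$ ($P{\left(o,E \right)} = \frac{E + o}{-379} = \left(E + o\right) \left(- \frac{1}{379}\right) = - \frac{E}{379} - \frac{o}{379}$)
$311340 - P{\left(303,G{\left(7,24 \right)} \right)} = 311340 - \left(\left(- \frac{1}{379}\right) \left(-3\right) - \frac{303}{379}\right) = 311340 - \left(\frac{3}{379} - \frac{303}{379}\right) = 311340 - - \frac{300}{379} = 311340 + \frac{300}{379} = \frac{117998160}{379}$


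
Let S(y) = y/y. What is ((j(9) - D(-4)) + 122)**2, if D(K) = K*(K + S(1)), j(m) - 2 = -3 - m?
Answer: 10000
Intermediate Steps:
j(m) = -1 - m (j(m) = 2 + (-3 - m) = -1 - m)
S(y) = 1
D(K) = K*(1 + K) (D(K) = K*(K + 1) = K*(1 + K))
((j(9) - D(-4)) + 122)**2 = (((-1 - 1*9) - (-4)*(1 - 4)) + 122)**2 = (((-1 - 9) - (-4)*(-3)) + 122)**2 = ((-10 - 1*12) + 122)**2 = ((-10 - 12) + 122)**2 = (-22 + 122)**2 = 100**2 = 10000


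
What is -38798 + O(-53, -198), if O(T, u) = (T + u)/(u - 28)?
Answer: -8768097/226 ≈ -38797.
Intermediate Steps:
O(T, u) = (T + u)/(-28 + u)
-38798 + O(-53, -198) = -38798 + (-53 - 198)/(-28 - 198) = -38798 - 251/(-226) = -38798 - 1/226*(-251) = -38798 + 251/226 = -8768097/226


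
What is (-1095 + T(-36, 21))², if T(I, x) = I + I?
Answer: 1361889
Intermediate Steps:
T(I, x) = 2*I
(-1095 + T(-36, 21))² = (-1095 + 2*(-36))² = (-1095 - 72)² = (-1167)² = 1361889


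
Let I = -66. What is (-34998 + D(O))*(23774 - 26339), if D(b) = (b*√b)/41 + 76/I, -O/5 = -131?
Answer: 987501060/11 - 1680075*√655/41 ≈ 8.8724e+7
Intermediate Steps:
O = 655 (O = -5*(-131) = 655)
D(b) = -38/33 + b^(3/2)/41 (D(b) = (b*√b)/41 + 76/(-66) = b^(3/2)*(1/41) + 76*(-1/66) = b^(3/2)/41 - 38/33 = -38/33 + b^(3/2)/41)
(-34998 + D(O))*(23774 - 26339) = (-34998 + (-38/33 + 655^(3/2)/41))*(23774 - 26339) = (-34998 + (-38/33 + (655*√655)/41))*(-2565) = (-34998 + (-38/33 + 655*√655/41))*(-2565) = (-1154972/33 + 655*√655/41)*(-2565) = 987501060/11 - 1680075*√655/41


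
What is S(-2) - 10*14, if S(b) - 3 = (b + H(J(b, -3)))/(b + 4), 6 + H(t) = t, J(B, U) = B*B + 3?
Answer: -275/2 ≈ -137.50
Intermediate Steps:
J(B, U) = 3 + B**2 (J(B, U) = B**2 + 3 = 3 + B**2)
H(t) = -6 + t
S(b) = 3 + (-3 + b + b**2)/(4 + b) (S(b) = 3 + (b + (-6 + (3 + b**2)))/(b + 4) = 3 + (b + (-3 + b**2))/(4 + b) = 3 + (-3 + b + b**2)/(4 + b))
S(-2) - 10*14 = (9 + (-2)**2 + 4*(-2))/(4 - 2) - 10*14 = (9 + 4 - 8)/2 - 140 = (1/2)*5 - 140 = 5/2 - 140 = -275/2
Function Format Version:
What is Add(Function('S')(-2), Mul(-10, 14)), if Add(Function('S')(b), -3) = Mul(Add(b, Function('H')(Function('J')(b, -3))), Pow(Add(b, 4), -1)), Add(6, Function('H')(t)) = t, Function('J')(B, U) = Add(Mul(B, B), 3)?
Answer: Rational(-275, 2) ≈ -137.50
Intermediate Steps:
Function('J')(B, U) = Add(3, Pow(B, 2)) (Function('J')(B, U) = Add(Pow(B, 2), 3) = Add(3, Pow(B, 2)))
Function('H')(t) = Add(-6, t)
Function('S')(b) = Add(3, Mul(Pow(Add(4, b), -1), Add(-3, b, Pow(b, 2)))) (Function('S')(b) = Add(3, Mul(Add(b, Add(-6, Add(3, Pow(b, 2)))), Pow(Add(b, 4), -1))) = Add(3, Mul(Add(b, Add(-3, Pow(b, 2))), Pow(Add(4, b), -1))) = Add(3, Mul(Add(-3, b, Pow(b, 2)), Pow(Add(4, b), -1))) = Add(3, Mul(Pow(Add(4, b), -1), Add(-3, b, Pow(b, 2)))))
Add(Function('S')(-2), Mul(-10, 14)) = Add(Mul(Pow(Add(4, -2), -1), Add(9, Pow(-2, 2), Mul(4, -2))), Mul(-10, 14)) = Add(Mul(Pow(2, -1), Add(9, 4, -8)), -140) = Add(Mul(Rational(1, 2), 5), -140) = Add(Rational(5, 2), -140) = Rational(-275, 2)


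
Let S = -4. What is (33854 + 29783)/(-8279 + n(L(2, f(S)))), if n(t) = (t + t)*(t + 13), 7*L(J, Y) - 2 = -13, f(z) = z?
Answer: -3118213/407431 ≈ -7.6534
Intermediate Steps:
L(J, Y) = -11/7 (L(J, Y) = 2/7 + (⅐)*(-13) = 2/7 - 13/7 = -11/7)
n(t) = 2*t*(13 + t) (n(t) = (2*t)*(13 + t) = 2*t*(13 + t))
(33854 + 29783)/(-8279 + n(L(2, f(S)))) = (33854 + 29783)/(-8279 + 2*(-11/7)*(13 - 11/7)) = 63637/(-8279 + 2*(-11/7)*(80/7)) = 63637/(-8279 - 1760/49) = 63637/(-407431/49) = 63637*(-49/407431) = -3118213/407431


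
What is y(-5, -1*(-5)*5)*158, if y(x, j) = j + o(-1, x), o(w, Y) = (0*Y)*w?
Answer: 3950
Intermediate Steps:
o(w, Y) = 0 (o(w, Y) = 0*w = 0)
y(x, j) = j (y(x, j) = j + 0 = j)
y(-5, -1*(-5)*5)*158 = (-1*(-5)*5)*158 = (5*5)*158 = 25*158 = 3950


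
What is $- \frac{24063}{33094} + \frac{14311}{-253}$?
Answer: $- \frac{43608743}{761162} \approx -57.292$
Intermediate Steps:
$- \frac{24063}{33094} + \frac{14311}{-253} = \left(-24063\right) \frac{1}{33094} + 14311 \left(- \frac{1}{253}\right) = - \frac{24063}{33094} - \frac{1301}{23} = - \frac{43608743}{761162}$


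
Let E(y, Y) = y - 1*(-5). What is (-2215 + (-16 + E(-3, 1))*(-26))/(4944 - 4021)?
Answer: -1851/923 ≈ -2.0054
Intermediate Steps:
E(y, Y) = 5 + y (E(y, Y) = y + 5 = 5 + y)
(-2215 + (-16 + E(-3, 1))*(-26))/(4944 - 4021) = (-2215 + (-16 + (5 - 3))*(-26))/(4944 - 4021) = (-2215 + (-16 + 2)*(-26))/923 = (-2215 - 14*(-26))*(1/923) = (-2215 + 364)*(1/923) = -1851*1/923 = -1851/923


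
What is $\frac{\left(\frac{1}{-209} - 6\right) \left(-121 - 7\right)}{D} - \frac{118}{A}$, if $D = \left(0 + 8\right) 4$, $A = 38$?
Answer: $\frac{4371}{209} \approx 20.914$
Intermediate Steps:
$D = 32$ ($D = 8 \cdot 4 = 32$)
$\frac{\left(\frac{1}{-209} - 6\right) \left(-121 - 7\right)}{D} - \frac{118}{A} = \frac{\left(\frac{1}{-209} - 6\right) \left(-121 - 7\right)}{32} - \frac{118}{38} = \left(- \frac{1}{209} - 6\right) \left(-128\right) \frac{1}{32} - \frac{59}{19} = \left(- \frac{1255}{209}\right) \left(-128\right) \frac{1}{32} - \frac{59}{19} = \frac{160640}{209} \cdot \frac{1}{32} - \frac{59}{19} = \frac{5020}{209} - \frac{59}{19} = \frac{4371}{209}$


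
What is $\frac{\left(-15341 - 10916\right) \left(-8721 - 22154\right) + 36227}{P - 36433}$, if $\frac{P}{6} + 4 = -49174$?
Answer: $- \frac{810721102}{331501} \approx -2445.6$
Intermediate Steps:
$P = -295068$ ($P = -24 + 6 \left(-49174\right) = -24 - 295044 = -295068$)
$\frac{\left(-15341 - 10916\right) \left(-8721 - 22154\right) + 36227}{P - 36433} = \frac{\left(-15341 - 10916\right) \left(-8721 - 22154\right) + 36227}{-295068 - 36433} = \frac{\left(-26257\right) \left(-30875\right) + 36227}{-331501} = \left(810684875 + 36227\right) \left(- \frac{1}{331501}\right) = 810721102 \left(- \frac{1}{331501}\right) = - \frac{810721102}{331501}$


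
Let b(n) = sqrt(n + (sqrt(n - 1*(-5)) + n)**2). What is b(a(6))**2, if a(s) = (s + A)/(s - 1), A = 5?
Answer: 356/25 + 132*sqrt(5)/25 ≈ 26.046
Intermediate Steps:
a(s) = (5 + s)/(-1 + s) (a(s) = (s + 5)/(s - 1) = (5 + s)/(-1 + s))
b(n) = sqrt(n + (n + sqrt(5 + n))**2) (b(n) = sqrt(n + (sqrt(n + 5) + n)**2) = sqrt(n + (sqrt(5 + n) + n)**2) = sqrt(n + (n + sqrt(5 + n))**2))
b(a(6))**2 = (sqrt((5 + 6)/(-1 + 6) + ((5 + 6)/(-1 + 6) + sqrt(5 + (5 + 6)/(-1 + 6)))**2))**2 = (sqrt(11/5 + (11/5 + sqrt(5 + 11/5))**2))**2 = (sqrt(11/5 + (11/5 + sqrt(36/5))**2))**2 = (sqrt(11/5 + (11/5 + 6*sqrt(5)/5)**2))**2 = 11/5 + (11/5 + 6*sqrt(5)/5)**2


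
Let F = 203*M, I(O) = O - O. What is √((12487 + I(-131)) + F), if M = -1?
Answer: 2*√3071 ≈ 110.83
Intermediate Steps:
I(O) = 0
F = -203 (F = 203*(-1) = -203)
√((12487 + I(-131)) + F) = √((12487 + 0) - 203) = √(12487 - 203) = √12284 = 2*√3071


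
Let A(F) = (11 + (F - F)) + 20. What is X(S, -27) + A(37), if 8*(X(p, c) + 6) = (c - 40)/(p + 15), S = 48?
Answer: 12533/504 ≈ 24.867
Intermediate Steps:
X(p, c) = -6 + (-40 + c)/(8*(15 + p)) (X(p, c) = -6 + ((c - 40)/(p + 15))/8 = -6 + ((-40 + c)/(15 + p))/8 = -6 + (-40 + c)/(8*(15 + p)))
A(F) = 31 (A(F) = (11 + 0) + 20 = 11 + 20 = 31)
X(S, -27) + A(37) = (-760 - 27 - 48*48)/(8*(15 + 48)) + 31 = (⅛)*(-760 - 27 - 2304)/63 + 31 = (⅛)*(1/63)*(-3091) + 31 = -3091/504 + 31 = 12533/504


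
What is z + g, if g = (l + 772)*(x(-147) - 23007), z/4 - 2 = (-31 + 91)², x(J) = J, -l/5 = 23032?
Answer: 2648554160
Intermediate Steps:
l = -115160 (l = -5*23032 = -115160)
z = 14408 (z = 8 + 4*(-31 + 91)² = 8 + 4*60² = 8 + 4*3600 = 8 + 14400 = 14408)
g = 2648539752 (g = (-115160 + 772)*(-147 - 23007) = -114388*(-23154) = 2648539752)
z + g = 14408 + 2648539752 = 2648554160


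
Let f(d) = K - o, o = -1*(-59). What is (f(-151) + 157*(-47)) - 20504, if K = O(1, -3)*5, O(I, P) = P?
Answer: -27957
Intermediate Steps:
o = 59
K = -15 (K = -3*5 = -15)
f(d) = -74 (f(d) = -15 - 1*59 = -15 - 59 = -74)
(f(-151) + 157*(-47)) - 20504 = (-74 + 157*(-47)) - 20504 = (-74 - 7379) - 20504 = -7453 - 20504 = -27957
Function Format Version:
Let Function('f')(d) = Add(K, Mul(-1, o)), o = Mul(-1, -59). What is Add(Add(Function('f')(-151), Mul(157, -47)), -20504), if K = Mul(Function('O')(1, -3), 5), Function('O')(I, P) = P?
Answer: -27957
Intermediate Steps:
o = 59
K = -15 (K = Mul(-3, 5) = -15)
Function('f')(d) = -74 (Function('f')(d) = Add(-15, Mul(-1, 59)) = Add(-15, -59) = -74)
Add(Add(Function('f')(-151), Mul(157, -47)), -20504) = Add(Add(-74, Mul(157, -47)), -20504) = Add(Add(-74, -7379), -20504) = Add(-7453, -20504) = -27957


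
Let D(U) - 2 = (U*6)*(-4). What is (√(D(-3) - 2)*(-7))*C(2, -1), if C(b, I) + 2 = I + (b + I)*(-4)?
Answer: 294*√2 ≈ 415.78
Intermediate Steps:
D(U) = 2 - 24*U (D(U) = 2 + (U*6)*(-4) = 2 + (6*U)*(-4) = 2 - 24*U)
C(b, I) = -2 - 4*b - 3*I (C(b, I) = -2 + (I + (b + I)*(-4)) = -2 + (I + (I + b)*(-4)) = -2 + (I + (-4*I - 4*b)) = -2 + (-4*b - 3*I) = -2 - 4*b - 3*I)
(√(D(-3) - 2)*(-7))*C(2, -1) = (√((2 - 24*(-3)) - 2)*(-7))*(-2 - 4*2 - 3*(-1)) = (√((2 + 72) - 2)*(-7))*(-2 - 8 + 3) = (√(74 - 2)*(-7))*(-7) = (√72*(-7))*(-7) = ((6*√2)*(-7))*(-7) = -42*√2*(-7) = 294*√2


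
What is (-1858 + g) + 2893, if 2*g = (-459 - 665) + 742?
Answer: 844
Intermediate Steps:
g = -191 (g = ((-459 - 665) + 742)/2 = (-1124 + 742)/2 = (1/2)*(-382) = -191)
(-1858 + g) + 2893 = (-1858 - 191) + 2893 = -2049 + 2893 = 844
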